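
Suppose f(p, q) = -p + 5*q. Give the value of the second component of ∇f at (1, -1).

5

(∇f)_2 = ∂f/∂q = 5
At (1, -1): 5.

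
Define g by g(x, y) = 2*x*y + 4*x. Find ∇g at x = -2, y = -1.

(2, -4)

∂g/∂x = 2*y + 4
∂g/∂y = 2*x
∇g = (2*y + 4, 2*x)
At (-2, -1): (2, -4).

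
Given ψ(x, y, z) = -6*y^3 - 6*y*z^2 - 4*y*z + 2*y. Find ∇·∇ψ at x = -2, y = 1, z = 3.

∂²ψ/∂x² = 0
∂²ψ/∂y² = -36*y
∂²ψ/∂z² = -12*y
∇²ψ = -48*y
At (-2, 1, 3): -48.

-48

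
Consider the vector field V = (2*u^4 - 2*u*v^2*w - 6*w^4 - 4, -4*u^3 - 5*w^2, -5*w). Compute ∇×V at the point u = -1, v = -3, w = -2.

(∇×V)₁ = ∂V₃/∂v − ∂V₂/∂w = 10*w
(∇×V)₂ = ∂V₁/∂w − ∂V₃/∂u = -2*u*v^2 - 24*w^3
(∇×V)₃ = ∂V₂/∂u − ∂V₁/∂v = -12*u^2 + 4*u*v*w
∇×V = (10*w, -2*u*v^2 - 24*w^3, -12*u^2 + 4*u*v*w)
At (-1, -3, -2): (-20, 210, -36).

(-20, 210, -36)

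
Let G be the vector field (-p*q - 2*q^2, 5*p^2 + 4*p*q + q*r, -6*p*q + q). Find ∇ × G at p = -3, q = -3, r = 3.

(∇×G)₁ = ∂G₃/∂q − ∂G₂/∂r = -6*p - q + 1
(∇×G)₂ = ∂G₁/∂r − ∂G₃/∂p = 6*q
(∇×G)₃ = ∂G₂/∂p − ∂G₁/∂q = 11*p + 8*q
∇×G = (-6*p - q + 1, 6*q, 11*p + 8*q)
At (-3, -3, 3): (22, -18, -57).

(22, -18, -57)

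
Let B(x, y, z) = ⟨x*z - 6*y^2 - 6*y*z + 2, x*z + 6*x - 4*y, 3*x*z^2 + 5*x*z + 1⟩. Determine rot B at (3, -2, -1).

(∇×B)₁ = ∂B₃/∂y − ∂B₂/∂z = -x
(∇×B)₂ = ∂B₁/∂z − ∂B₃/∂x = x - 6*y - 3*z^2 - 5*z
(∇×B)₃ = ∂B₂/∂x − ∂B₁/∂y = 12*y + 7*z + 6
∇×B = (-x, x - 6*y - 3*z^2 - 5*z, 12*y + 7*z + 6)
At (3, -2, -1): (-3, 17, -25).

(-3, 17, -25)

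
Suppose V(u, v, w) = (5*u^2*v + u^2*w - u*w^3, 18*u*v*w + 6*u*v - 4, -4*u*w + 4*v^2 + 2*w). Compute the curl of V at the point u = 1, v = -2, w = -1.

(20, -6, 19)

(∇×V)₁ = ∂V₃/∂v − ∂V₂/∂w = -18*u*v + 8*v
(∇×V)₂ = ∂V₁/∂w − ∂V₃/∂u = u^2 - 3*u*w^2 + 4*w
(∇×V)₃ = ∂V₂/∂u − ∂V₁/∂v = -5*u^2 + 18*v*w + 6*v
∇×V = (-18*u*v + 8*v, u^2 - 3*u*w^2 + 4*w, -5*u^2 + 18*v*w + 6*v)
At (1, -2, -1): (20, -6, 19).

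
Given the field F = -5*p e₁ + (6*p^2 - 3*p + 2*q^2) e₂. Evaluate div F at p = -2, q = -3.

∂F₁/∂p = -5
∂F₂/∂q = 4*q
∇·F = 4*q - 5
At (-2, -3): -17.

-17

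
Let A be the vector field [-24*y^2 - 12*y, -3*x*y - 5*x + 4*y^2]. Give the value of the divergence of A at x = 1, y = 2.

13

∂A₁/∂x = 0
∂A₂/∂y = -3*x + 8*y
∇·A = -3*x + 8*y
At (1, 2): 13.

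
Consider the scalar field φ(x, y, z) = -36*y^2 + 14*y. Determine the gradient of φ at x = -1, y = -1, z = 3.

(0, 86, 0)

∂φ/∂x = 0
∂φ/∂y = -72*y + 14
∂φ/∂z = 0
∇φ = (0, -72*y + 14, 0)
At (-1, -1, 3): (0, 86, 0).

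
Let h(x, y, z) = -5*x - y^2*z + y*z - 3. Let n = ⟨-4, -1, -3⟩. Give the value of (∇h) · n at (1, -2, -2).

48

∂h/∂x = -5
∂h/∂y = -2*y*z + z
∂h/∂z = -y^2 + y
∇h at (1, -2, -2) = (-5, -10, -6)
∇h · n = (-5)(-4) + (-10)(-1) + (-6)(-3) = 48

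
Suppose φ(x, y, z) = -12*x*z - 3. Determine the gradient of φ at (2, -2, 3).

(-36, 0, -24)

∂φ/∂x = -12*z
∂φ/∂y = 0
∂φ/∂z = -12*x
∇φ = (-12*z, 0, -12*x)
At (2, -2, 3): (-36, 0, -24).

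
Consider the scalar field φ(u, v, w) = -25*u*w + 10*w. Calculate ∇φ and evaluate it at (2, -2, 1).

(-25, 0, -40)

∂φ/∂u = -25*w
∂φ/∂v = 0
∂φ/∂w = -25*u + 10
∇φ = (-25*w, 0, -25*u + 10)
At (2, -2, 1): (-25, 0, -40).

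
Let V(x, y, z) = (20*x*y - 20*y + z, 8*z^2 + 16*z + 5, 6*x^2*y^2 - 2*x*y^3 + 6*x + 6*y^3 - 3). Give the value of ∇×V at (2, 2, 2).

(72, -85, -20)

(∇×V)₁ = ∂V₃/∂y − ∂V₂/∂z = 12*x^2*y - 6*x*y^2 + 18*y^2 - 16*z - 16
(∇×V)₂ = ∂V₁/∂z − ∂V₃/∂x = -12*x*y^2 + 2*y^3 - 5
(∇×V)₃ = ∂V₂/∂x − ∂V₁/∂y = -20*x + 20
∇×V = (12*x^2*y - 6*x*y^2 + 18*y^2 - 16*z - 16, -12*x*y^2 + 2*y^3 - 5, -20*x + 20)
At (2, 2, 2): (72, -85, -20).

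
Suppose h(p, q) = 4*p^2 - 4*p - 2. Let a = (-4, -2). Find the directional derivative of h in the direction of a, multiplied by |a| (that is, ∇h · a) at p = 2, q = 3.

-48

∂h/∂p = 8*p - 4
∂h/∂q = 0
∇h at (2, 3) = (12, 0)
∇h · a = (12)(-4) + (0)(-2) = -48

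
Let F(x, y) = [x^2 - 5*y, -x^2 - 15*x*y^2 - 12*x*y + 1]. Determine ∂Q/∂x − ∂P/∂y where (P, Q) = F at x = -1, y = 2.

-77

∂F₂/∂x = -2*x - 15*y^2 - 12*y
∂F₁/∂y = -5
Scalar curl = -2*x - 15*y^2 - 12*y + 5
At (-1, 2): -77.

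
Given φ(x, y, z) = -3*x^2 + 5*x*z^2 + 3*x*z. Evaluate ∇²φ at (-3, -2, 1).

-36

∂²φ/∂x² = -6
∂²φ/∂y² = 0
∂²φ/∂z² = 10*x
∇²φ = 10*x - 6
At (-3, -2, 1): -36.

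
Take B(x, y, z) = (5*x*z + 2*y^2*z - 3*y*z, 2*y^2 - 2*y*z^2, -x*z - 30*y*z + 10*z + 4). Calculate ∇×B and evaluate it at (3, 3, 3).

(∇×B)₁ = ∂B₃/∂y − ∂B₂/∂z = 4*y*z - 30*z
(∇×B)₂ = ∂B₁/∂z − ∂B₃/∂x = 5*x + 2*y^2 - 3*y + z
(∇×B)₃ = ∂B₂/∂x − ∂B₁/∂y = -4*y*z + 3*z
∇×B = (4*y*z - 30*z, 5*x + 2*y^2 - 3*y + z, -4*y*z + 3*z)
At (3, 3, 3): (-54, 27, -27).

(-54, 27, -27)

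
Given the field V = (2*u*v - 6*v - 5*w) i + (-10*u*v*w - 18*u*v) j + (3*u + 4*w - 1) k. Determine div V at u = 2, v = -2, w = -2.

4

∂V₁/∂u = 2*v
∂V₂/∂v = -10*u*w - 18*u
∂V₃/∂w = 4
∇·V = -10*u*w - 18*u + 2*v + 4
At (2, -2, -2): 4.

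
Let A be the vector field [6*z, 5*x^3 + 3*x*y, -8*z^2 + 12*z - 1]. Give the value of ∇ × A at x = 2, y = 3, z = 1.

(0, 6, 69)

(∇×A)₁ = ∂A₃/∂y − ∂A₂/∂z = 0
(∇×A)₂ = ∂A₁/∂z − ∂A₃/∂x = 6
(∇×A)₃ = ∂A₂/∂x − ∂A₁/∂y = 15*x^2 + 3*y
∇×A = (0, 6, 15*x^2 + 3*y)
At (2, 3, 1): (0, 6, 69).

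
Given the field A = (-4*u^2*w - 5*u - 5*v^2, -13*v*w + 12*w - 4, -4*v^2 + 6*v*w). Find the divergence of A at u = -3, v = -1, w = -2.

-33

∂A₁/∂u = -8*u*w - 5
∂A₂/∂v = -13*w
∂A₃/∂w = 6*v
∇·A = -8*u*w + 6*v - 13*w - 5
At (-3, -1, -2): -33.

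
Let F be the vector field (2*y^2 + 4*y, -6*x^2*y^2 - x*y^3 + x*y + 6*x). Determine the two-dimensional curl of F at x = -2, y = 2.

∂F₂/∂x = -12*x*y^2 - y^3 + y + 6
∂F₁/∂y = 4*y + 4
Scalar curl = -12*x*y^2 - y^3 - 3*y + 2
At (-2, 2): 84.

84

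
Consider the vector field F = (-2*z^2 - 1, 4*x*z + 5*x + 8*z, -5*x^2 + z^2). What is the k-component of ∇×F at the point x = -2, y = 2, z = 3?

(∇×F)_3 = ∂F₂/∂x − ∂F₁/∂y
= 4*z + 5 − (0)
= 4*z + 5
At (-2, 2, 3): 17.

17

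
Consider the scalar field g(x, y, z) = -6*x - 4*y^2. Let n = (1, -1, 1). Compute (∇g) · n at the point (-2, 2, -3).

∂g/∂x = -6
∂g/∂y = -8*y
∂g/∂z = 0
∇g at (-2, 2, -3) = (-6, -16, 0)
∇g · n = (-6)(1) + (-16)(-1) + (0)(1) = 10

10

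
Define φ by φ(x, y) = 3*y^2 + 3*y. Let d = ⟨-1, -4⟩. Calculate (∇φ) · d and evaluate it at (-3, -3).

∂φ/∂x = 0
∂φ/∂y = 6*y + 3
∇φ at (-3, -3) = (0, -15)
∇φ · d = (0)(-1) + (-15)(-4) = 60

60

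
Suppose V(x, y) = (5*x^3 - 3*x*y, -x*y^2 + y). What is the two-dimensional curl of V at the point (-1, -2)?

∂V₂/∂x = -y^2
∂V₁/∂y = -3*x
Scalar curl = 3*x - y^2
At (-1, -2): -7.

-7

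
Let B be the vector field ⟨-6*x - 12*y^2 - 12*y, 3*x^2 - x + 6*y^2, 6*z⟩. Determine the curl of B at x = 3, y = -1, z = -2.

(0, 0, 5)

(∇×B)₁ = ∂B₃/∂y − ∂B₂/∂z = 0
(∇×B)₂ = ∂B₁/∂z − ∂B₃/∂x = 0
(∇×B)₃ = ∂B₂/∂x − ∂B₁/∂y = 6*x + 24*y + 11
∇×B = (0, 0, 6*x + 24*y + 11)
At (3, -1, -2): (0, 0, 5).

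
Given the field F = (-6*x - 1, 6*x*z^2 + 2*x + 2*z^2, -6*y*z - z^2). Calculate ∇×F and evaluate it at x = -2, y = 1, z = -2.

(-28, 0, 26)

(∇×F)₁ = ∂F₃/∂y − ∂F₂/∂z = -12*x*z - 10*z
(∇×F)₂ = ∂F₁/∂z − ∂F₃/∂x = 0
(∇×F)₃ = ∂F₂/∂x − ∂F₁/∂y = 6*z^2 + 2
∇×F = (-12*x*z - 10*z, 0, 6*z^2 + 2)
At (-2, 1, -2): (-28, 0, 26).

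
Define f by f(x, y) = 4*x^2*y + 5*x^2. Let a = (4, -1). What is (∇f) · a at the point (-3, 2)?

-348

∂f/∂x = 8*x*y + 10*x
∂f/∂y = 4*x^2
∇f at (-3, 2) = (-78, 36)
∇f · a = (-78)(4) + (36)(-1) = -348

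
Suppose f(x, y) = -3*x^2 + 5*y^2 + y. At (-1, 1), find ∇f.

∂f/∂x = -6*x
∂f/∂y = 10*y + 1
∇f = (-6*x, 10*y + 1)
At (-1, 1): (6, 11).

(6, 11)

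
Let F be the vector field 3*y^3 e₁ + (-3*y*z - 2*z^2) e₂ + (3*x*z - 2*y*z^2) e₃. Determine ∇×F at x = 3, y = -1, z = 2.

(-3, -6, -9)

(∇×F)₁ = ∂F₃/∂y − ∂F₂/∂z = 3*y - 2*z^2 + 4*z
(∇×F)₂ = ∂F₁/∂z − ∂F₃/∂x = -3*z
(∇×F)₃ = ∂F₂/∂x − ∂F₁/∂y = -9*y^2
∇×F = (3*y - 2*z^2 + 4*z, -3*z, -9*y^2)
At (3, -1, 2): (-3, -6, -9).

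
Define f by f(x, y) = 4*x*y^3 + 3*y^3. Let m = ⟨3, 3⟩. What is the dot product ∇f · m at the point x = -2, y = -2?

-276

∂f/∂x = 4*y^3
∂f/∂y = 12*x*y^2 + 9*y^2
∇f at (-2, -2) = (-32, -60)
∇f · m = (-32)(3) + (-60)(3) = -276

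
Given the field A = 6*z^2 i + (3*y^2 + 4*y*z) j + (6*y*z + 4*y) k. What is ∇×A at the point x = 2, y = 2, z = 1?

(2, 12, 0)

(∇×A)₁ = ∂A₃/∂y − ∂A₂/∂z = -4*y + 6*z + 4
(∇×A)₂ = ∂A₁/∂z − ∂A₃/∂x = 12*z
(∇×A)₃ = ∂A₂/∂x − ∂A₁/∂y = 0
∇×A = (-4*y + 6*z + 4, 12*z, 0)
At (2, 2, 1): (2, 12, 0).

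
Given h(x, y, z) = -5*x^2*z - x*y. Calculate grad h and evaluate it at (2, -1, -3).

∂h/∂x = -10*x*z - y
∂h/∂y = -x
∂h/∂z = -5*x^2
∇h = (-10*x*z - y, -x, -5*x^2)
At (2, -1, -3): (61, -2, -20).

(61, -2, -20)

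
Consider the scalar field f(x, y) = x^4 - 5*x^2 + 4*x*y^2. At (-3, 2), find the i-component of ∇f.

(∇f)_1 = ∂f/∂x = 4*x^3 - 10*x + 4*y^2
At (-3, 2): -62.

-62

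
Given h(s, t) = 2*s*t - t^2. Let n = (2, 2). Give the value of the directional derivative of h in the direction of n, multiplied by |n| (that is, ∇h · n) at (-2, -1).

∂h/∂s = 2*t
∂h/∂t = 2*s - 2*t
∇h at (-2, -1) = (-2, -2)
∇h · n = (-2)(2) + (-2)(2) = -8

-8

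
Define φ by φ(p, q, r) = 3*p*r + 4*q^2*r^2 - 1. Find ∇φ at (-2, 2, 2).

∂φ/∂p = 3*r
∂φ/∂q = 8*q*r^2
∂φ/∂r = 3*p + 8*q^2*r
∇φ = (3*r, 8*q*r^2, 3*p + 8*q^2*r)
At (-2, 2, 2): (6, 64, 58).

(6, 64, 58)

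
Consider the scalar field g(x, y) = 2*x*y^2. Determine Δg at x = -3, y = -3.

-12

∂²g/∂x² = 0
∂²g/∂y² = 4*x
∇²g = 4*x
At (-3, -3): -12.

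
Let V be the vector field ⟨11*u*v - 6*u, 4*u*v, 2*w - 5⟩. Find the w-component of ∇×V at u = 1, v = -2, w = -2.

(∇×V)_3 = ∂V₂/∂u − ∂V₁/∂v
= 4*v − (11*u)
= -11*u + 4*v
At (1, -2, -2): -19.

-19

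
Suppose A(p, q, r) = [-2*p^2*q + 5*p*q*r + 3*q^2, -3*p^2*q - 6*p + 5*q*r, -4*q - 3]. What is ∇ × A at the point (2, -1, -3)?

(1, -10, 50)

(∇×A)₁ = ∂A₃/∂q − ∂A₂/∂r = -5*q - 4
(∇×A)₂ = ∂A₁/∂r − ∂A₃/∂p = 5*p*q
(∇×A)₃ = ∂A₂/∂p − ∂A₁/∂q = 2*p^2 - 6*p*q - 5*p*r - 6*q - 6
∇×A = (-5*q - 4, 5*p*q, 2*p^2 - 6*p*q - 5*p*r - 6*q - 6)
At (2, -1, -3): (1, -10, 50).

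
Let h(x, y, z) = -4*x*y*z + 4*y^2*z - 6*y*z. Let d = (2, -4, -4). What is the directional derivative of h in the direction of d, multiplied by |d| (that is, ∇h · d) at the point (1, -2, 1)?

-24

∂h/∂x = -4*y*z
∂h/∂y = -4*x*z + 8*y*z - 6*z
∂h/∂z = -4*x*y + 4*y^2 - 6*y
∇h at (1, -2, 1) = (8, -26, 36)
∇h · d = (8)(2) + (-26)(-4) + (36)(-4) = -24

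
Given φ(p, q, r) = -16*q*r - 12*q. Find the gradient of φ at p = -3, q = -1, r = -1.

∂φ/∂p = 0
∂φ/∂q = -16*r - 12
∂φ/∂r = -16*q
∇φ = (0, -16*r - 12, -16*q)
At (-3, -1, -1): (0, 4, 16).

(0, 4, 16)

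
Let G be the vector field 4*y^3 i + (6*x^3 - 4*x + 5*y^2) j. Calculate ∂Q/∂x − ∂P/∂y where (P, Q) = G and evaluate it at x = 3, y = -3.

50

∂G₂/∂x = 18*x^2 - 4
∂G₁/∂y = 12*y^2
Scalar curl = 18*x^2 - 12*y^2 - 4
At (3, -3): 50.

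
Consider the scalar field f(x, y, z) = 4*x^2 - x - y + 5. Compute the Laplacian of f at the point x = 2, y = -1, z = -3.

∂²f/∂x² = 8
∂²f/∂y² = 0
∂²f/∂z² = 0
∇²f = 8
At (2, -1, -3): 8.

8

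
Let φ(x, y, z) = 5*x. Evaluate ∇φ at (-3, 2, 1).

∂φ/∂x = 5
∂φ/∂y = 0
∂φ/∂z = 0
∇φ = (5, 0, 0)
At (-3, 2, 1): (5, 0, 0).

(5, 0, 0)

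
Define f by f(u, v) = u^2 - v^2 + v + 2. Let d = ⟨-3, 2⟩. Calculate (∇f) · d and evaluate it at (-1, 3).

-4

∂f/∂u = 2*u
∂f/∂v = -2*v + 1
∇f at (-1, 3) = (-2, -5)
∇f · d = (-2)(-3) + (-5)(2) = -4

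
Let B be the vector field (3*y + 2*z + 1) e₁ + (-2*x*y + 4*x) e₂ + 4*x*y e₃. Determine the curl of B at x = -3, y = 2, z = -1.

(∇×B)₁ = ∂B₃/∂y − ∂B₂/∂z = 4*x
(∇×B)₂ = ∂B₁/∂z − ∂B₃/∂x = -4*y + 2
(∇×B)₃ = ∂B₂/∂x − ∂B₁/∂y = -2*y + 1
∇×B = (4*x, -4*y + 2, -2*y + 1)
At (-3, 2, -1): (-12, -6, -3).

(-12, -6, -3)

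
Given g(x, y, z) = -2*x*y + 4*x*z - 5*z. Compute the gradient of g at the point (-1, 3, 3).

∂g/∂x = -2*y + 4*z
∂g/∂y = -2*x
∂g/∂z = 4*x - 5
∇g = (-2*y + 4*z, -2*x, 4*x - 5)
At (-1, 3, 3): (6, 2, -9).

(6, 2, -9)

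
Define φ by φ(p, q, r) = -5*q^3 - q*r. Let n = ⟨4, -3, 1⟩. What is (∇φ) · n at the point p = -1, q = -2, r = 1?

185

∂φ/∂p = 0
∂φ/∂q = -15*q^2 - r
∂φ/∂r = -q
∇φ at (-1, -2, 1) = (0, -61, 2)
∇φ · n = (0)(4) + (-61)(-3) + (2)(1) = 185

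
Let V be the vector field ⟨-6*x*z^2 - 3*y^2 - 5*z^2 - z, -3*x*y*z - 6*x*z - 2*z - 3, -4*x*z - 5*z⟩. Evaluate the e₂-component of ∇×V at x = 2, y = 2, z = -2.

(∇×V)_2 = ∂V₁/∂z − ∂V₃/∂x
= -12*x*z - 10*z - 1 − (-4*z)
= -12*x*z - 6*z - 1
At (2, 2, -2): 59.

59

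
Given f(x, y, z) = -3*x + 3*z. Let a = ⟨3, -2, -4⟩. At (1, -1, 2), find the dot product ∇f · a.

-21

∂f/∂x = -3
∂f/∂y = 0
∂f/∂z = 3
∇f at (1, -1, 2) = (-3, 0, 3)
∇f · a = (-3)(3) + (0)(-2) + (3)(-4) = -21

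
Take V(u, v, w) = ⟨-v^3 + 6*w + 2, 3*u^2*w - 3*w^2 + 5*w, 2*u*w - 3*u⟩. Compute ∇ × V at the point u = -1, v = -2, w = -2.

(∇×V)₁ = ∂V₃/∂v − ∂V₂/∂w = -3*u^2 + 6*w - 5
(∇×V)₂ = ∂V₁/∂w − ∂V₃/∂u = -2*w + 9
(∇×V)₃ = ∂V₂/∂u − ∂V₁/∂v = 6*u*w + 3*v^2
∇×V = (-3*u^2 + 6*w - 5, -2*w + 9, 6*u*w + 3*v^2)
At (-1, -2, -2): (-20, 13, 24).

(-20, 13, 24)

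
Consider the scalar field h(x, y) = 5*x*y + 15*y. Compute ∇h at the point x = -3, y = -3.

∂h/∂x = 5*y
∂h/∂y = 5*x + 15
∇h = (5*y, 5*x + 15)
At (-3, -3): (-15, 0).

(-15, 0)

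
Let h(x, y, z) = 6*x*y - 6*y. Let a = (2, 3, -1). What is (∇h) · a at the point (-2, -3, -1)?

-90

∂h/∂x = 6*y
∂h/∂y = 6*x - 6
∂h/∂z = 0
∇h at (-2, -3, -1) = (-18, -18, 0)
∇h · a = (-18)(2) + (-18)(3) + (0)(-1) = -90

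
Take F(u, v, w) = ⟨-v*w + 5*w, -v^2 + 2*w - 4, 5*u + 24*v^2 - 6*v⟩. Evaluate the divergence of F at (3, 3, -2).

∂F₁/∂u = 0
∂F₂/∂v = -2*v
∂F₃/∂w = 0
∇·F = -2*v
At (3, 3, -2): -6.

-6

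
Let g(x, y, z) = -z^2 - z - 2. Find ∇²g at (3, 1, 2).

∂²g/∂x² = 0
∂²g/∂y² = 0
∂²g/∂z² = -2
∇²g = -2
At (3, 1, 2): -2.

-2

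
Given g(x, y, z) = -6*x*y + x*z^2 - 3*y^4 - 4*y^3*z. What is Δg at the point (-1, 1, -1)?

-14

∂²g/∂x² = 0
∂²g/∂y² = -12*y*(3*y + 2*z)
∂²g/∂z² = 2*x
∇²g = 2*x - 36*y^2 - 24*y*z
At (-1, 1, -1): -14.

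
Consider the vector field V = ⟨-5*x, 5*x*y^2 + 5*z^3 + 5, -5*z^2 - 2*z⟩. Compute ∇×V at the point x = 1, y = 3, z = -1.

(-15, 0, 45)

(∇×V)₁ = ∂V₃/∂y − ∂V₂/∂z = -15*z^2
(∇×V)₂ = ∂V₁/∂z − ∂V₃/∂x = 0
(∇×V)₃ = ∂V₂/∂x − ∂V₁/∂y = 5*y^2
∇×V = (-15*z^2, 0, 5*y^2)
At (1, 3, -1): (-15, 0, 45).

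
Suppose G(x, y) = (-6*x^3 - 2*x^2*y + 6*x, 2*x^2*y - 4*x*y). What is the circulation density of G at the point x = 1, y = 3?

∂G₂/∂x = 4*x*y - 4*y
∂G₁/∂y = -2*x^2
Scalar curl = 2*x^2 + 4*x*y - 4*y
At (1, 3): 2.

2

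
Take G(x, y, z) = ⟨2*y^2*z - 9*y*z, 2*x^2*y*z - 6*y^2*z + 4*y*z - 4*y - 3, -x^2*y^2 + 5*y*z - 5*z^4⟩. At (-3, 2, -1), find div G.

∂G₁/∂x = 0
∂G₂/∂y = 2*x^2*z - 12*y*z + 4*z - 4
∂G₃/∂z = 5*y - 20*z^3
∇·G = 2*x^2*z - 12*y*z + 5*y - 20*z^3 + 4*z - 4
At (-3, 2, -1): 28.

28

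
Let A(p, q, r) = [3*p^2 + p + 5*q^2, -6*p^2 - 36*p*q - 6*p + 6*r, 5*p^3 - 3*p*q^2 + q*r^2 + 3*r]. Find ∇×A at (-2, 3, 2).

(∇×A)₁ = ∂A₃/∂q − ∂A₂/∂r = -6*p*q + r^2 - 6
(∇×A)₂ = ∂A₁/∂r − ∂A₃/∂p = -15*p^2 + 3*q^2
(∇×A)₃ = ∂A₂/∂p − ∂A₁/∂q = -12*p - 46*q - 6
∇×A = (-6*p*q + r^2 - 6, -15*p^2 + 3*q^2, -12*p - 46*q - 6)
At (-2, 3, 2): (34, -33, -120).

(34, -33, -120)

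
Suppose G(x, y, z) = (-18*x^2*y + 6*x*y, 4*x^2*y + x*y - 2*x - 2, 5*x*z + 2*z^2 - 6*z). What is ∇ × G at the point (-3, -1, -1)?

(0, 5, 201)

(∇×G)₁ = ∂G₃/∂y − ∂G₂/∂z = 0
(∇×G)₂ = ∂G₁/∂z − ∂G₃/∂x = -5*z
(∇×G)₃ = ∂G₂/∂x − ∂G₁/∂y = 18*x^2 + 8*x*y - 6*x + y - 2
∇×G = (0, -5*z, 18*x^2 + 8*x*y - 6*x + y - 2)
At (-3, -1, -1): (0, 5, 201).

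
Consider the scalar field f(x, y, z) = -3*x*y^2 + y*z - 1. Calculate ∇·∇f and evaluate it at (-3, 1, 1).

18

∂²f/∂x² = 0
∂²f/∂y² = -6*x
∂²f/∂z² = 0
∇²f = -6*x
At (-3, 1, 1): 18.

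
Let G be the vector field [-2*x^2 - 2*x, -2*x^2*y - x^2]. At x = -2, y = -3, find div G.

-2

∂G₁/∂x = -4*x - 2
∂G₂/∂y = -2*x^2
∇·G = -2*x^2 - 4*x - 2
At (-2, -3): -2.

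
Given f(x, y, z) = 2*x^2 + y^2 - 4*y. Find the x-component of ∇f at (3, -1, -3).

(∇f)_1 = ∂f/∂x = 4*x
At (3, -1, -3): 12.

12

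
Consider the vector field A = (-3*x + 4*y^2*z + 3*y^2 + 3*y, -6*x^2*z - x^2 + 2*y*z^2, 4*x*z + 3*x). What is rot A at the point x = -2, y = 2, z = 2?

(∇×A)₁ = ∂A₃/∂y − ∂A₂/∂z = 6*x^2 - 4*y*z
(∇×A)₂ = ∂A₁/∂z − ∂A₃/∂x = 4*y^2 - 4*z - 3
(∇×A)₃ = ∂A₂/∂x − ∂A₁/∂y = -12*x*z - 2*x - 8*y*z - 6*y - 3
∇×A = (6*x^2 - 4*y*z, 4*y^2 - 4*z - 3, -12*x*z - 2*x - 8*y*z - 6*y - 3)
At (-2, 2, 2): (8, 5, 5).

(8, 5, 5)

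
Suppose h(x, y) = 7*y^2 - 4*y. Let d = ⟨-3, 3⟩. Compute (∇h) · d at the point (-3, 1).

∂h/∂x = 0
∂h/∂y = 14*y - 4
∇h at (-3, 1) = (0, 10)
∇h · d = (0)(-3) + (10)(3) = 30

30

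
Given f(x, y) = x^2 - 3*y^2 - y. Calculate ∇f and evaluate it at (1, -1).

(2, 5)

∂f/∂x = 2*x
∂f/∂y = -6*y - 1
∇f = (2*x, -6*y - 1)
At (1, -1): (2, 5).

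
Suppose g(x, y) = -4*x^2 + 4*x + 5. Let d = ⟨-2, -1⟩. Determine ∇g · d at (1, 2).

∂g/∂x = -8*x + 4
∂g/∂y = 0
∇g at (1, 2) = (-4, 0)
∇g · d = (-4)(-2) + (0)(-1) = 8

8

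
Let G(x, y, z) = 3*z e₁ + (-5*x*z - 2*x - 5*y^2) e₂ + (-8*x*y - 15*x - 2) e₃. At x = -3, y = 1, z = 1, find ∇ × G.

(∇×G)₁ = ∂G₃/∂y − ∂G₂/∂z = -3*x
(∇×G)₂ = ∂G₁/∂z − ∂G₃/∂x = 8*y + 18
(∇×G)₃ = ∂G₂/∂x − ∂G₁/∂y = -5*z - 2
∇×G = (-3*x, 8*y + 18, -5*z - 2)
At (-3, 1, 1): (9, 26, -7).

(9, 26, -7)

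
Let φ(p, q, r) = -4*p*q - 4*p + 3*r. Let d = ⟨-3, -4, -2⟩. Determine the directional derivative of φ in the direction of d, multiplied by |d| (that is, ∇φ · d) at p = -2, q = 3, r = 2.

∂φ/∂p = -4*q - 4
∂φ/∂q = -4*p
∂φ/∂r = 3
∇φ at (-2, 3, 2) = (-16, 8, 3)
∇φ · d = (-16)(-3) + (8)(-4) + (3)(-2) = 10

10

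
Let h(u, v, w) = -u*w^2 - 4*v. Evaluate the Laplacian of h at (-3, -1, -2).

∂²h/∂u² = 0
∂²h/∂v² = 0
∂²h/∂w² = -2*u
∇²h = -2*u
At (-3, -1, -2): 6.

6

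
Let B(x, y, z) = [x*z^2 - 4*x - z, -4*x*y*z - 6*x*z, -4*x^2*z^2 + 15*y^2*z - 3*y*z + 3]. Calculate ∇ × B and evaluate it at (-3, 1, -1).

(-57, -19, 10)

(∇×B)₁ = ∂B₃/∂y − ∂B₂/∂z = 4*x*y + 6*x + 30*y*z - 3*z
(∇×B)₂ = ∂B₁/∂z − ∂B₃/∂x = 8*x*z^2 + 2*x*z - 1
(∇×B)₃ = ∂B₂/∂x − ∂B₁/∂y = -4*y*z - 6*z
∇×B = (4*x*y + 6*x + 30*y*z - 3*z, 8*x*z^2 + 2*x*z - 1, -4*y*z - 6*z)
At (-3, 1, -1): (-57, -19, 10).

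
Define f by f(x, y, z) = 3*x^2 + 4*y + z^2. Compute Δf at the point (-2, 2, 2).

∂²f/∂x² = 6
∂²f/∂y² = 0
∂²f/∂z² = 2
∇²f = 8
At (-2, 2, 2): 8.

8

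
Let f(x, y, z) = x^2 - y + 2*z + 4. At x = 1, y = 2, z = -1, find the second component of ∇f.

(∇f)_2 = ∂f/∂y = -1
At (1, 2, -1): -1.

-1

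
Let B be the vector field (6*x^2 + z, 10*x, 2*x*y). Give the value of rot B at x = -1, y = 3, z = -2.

(∇×B)₁ = ∂B₃/∂y − ∂B₂/∂z = 2*x
(∇×B)₂ = ∂B₁/∂z − ∂B₃/∂x = -2*y + 1
(∇×B)₃ = ∂B₂/∂x − ∂B₁/∂y = 10
∇×B = (2*x, -2*y + 1, 10)
At (-1, 3, -2): (-2, -5, 10).

(-2, -5, 10)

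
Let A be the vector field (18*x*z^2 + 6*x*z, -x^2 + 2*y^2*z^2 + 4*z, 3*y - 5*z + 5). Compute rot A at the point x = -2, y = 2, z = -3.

(47, 204, 4)

(∇×A)₁ = ∂A₃/∂y − ∂A₂/∂z = -4*y^2*z - 1
(∇×A)₂ = ∂A₁/∂z − ∂A₃/∂x = 36*x*z + 6*x
(∇×A)₃ = ∂A₂/∂x − ∂A₁/∂y = -2*x
∇×A = (-4*y^2*z - 1, 36*x*z + 6*x, -2*x)
At (-2, 2, -3): (47, 204, 4).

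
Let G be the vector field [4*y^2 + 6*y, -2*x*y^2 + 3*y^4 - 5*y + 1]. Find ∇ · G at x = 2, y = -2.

-85

∂G₁/∂x = 0
∂G₂/∂y = -4*x*y + 12*y^3 - 5
∇·G = -4*x*y + 12*y^3 - 5
At (2, -2): -85.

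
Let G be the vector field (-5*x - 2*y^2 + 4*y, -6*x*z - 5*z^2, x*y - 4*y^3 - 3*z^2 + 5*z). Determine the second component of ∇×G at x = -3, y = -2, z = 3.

2

(∇×G)_2 = ∂G₁/∂z − ∂G₃/∂x
= 0 − (y)
= -y
At (-3, -2, 3): 2.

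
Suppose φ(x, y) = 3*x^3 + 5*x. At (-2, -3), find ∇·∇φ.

-36

∂²φ/∂x² = 18*x
∂²φ/∂y² = 0
∇²φ = 18*x
At (-2, -3): -36.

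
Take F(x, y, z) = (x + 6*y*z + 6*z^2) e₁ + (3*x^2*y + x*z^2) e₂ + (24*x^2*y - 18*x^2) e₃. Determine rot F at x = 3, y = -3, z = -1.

(∇×F)₁ = ∂F₃/∂y − ∂F₂/∂z = 24*x^2 - 2*x*z
(∇×F)₂ = ∂F₁/∂z − ∂F₃/∂x = -48*x*y + 36*x + 6*y + 12*z
(∇×F)₃ = ∂F₂/∂x − ∂F₁/∂y = 6*x*y + z^2 - 6*z
∇×F = (24*x^2 - 2*x*z, -48*x*y + 36*x + 6*y + 12*z, 6*x*y + z^2 - 6*z)
At (3, -3, -1): (222, 510, -47).

(222, 510, -47)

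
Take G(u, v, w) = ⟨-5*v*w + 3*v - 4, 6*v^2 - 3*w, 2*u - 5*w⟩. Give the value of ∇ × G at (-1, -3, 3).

(∇×G)₁ = ∂G₃/∂v − ∂G₂/∂w = 3
(∇×G)₂ = ∂G₁/∂w − ∂G₃/∂u = -5*v - 2
(∇×G)₃ = ∂G₂/∂u − ∂G₁/∂v = 5*w - 3
∇×G = (3, -5*v - 2, 5*w - 3)
At (-1, -3, 3): (3, 13, 12).

(3, 13, 12)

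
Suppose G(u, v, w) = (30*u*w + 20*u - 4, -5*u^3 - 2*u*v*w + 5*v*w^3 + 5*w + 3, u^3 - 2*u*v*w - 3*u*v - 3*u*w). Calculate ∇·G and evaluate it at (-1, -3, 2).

∂G₁/∂u = 30*w + 20
∂G₂/∂v = -2*u*w + 5*w^3
∂G₃/∂w = -2*u*v - 3*u
∇·G = -2*u*v - 2*u*w - 3*u + 5*w^3 + 30*w + 20
At (-1, -3, 2): 121.

121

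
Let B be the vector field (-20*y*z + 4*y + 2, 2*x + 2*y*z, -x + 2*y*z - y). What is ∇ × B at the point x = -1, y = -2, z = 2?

(7, 41, 38)

(∇×B)₁ = ∂B₃/∂y − ∂B₂/∂z = -2*y + 2*z - 1
(∇×B)₂ = ∂B₁/∂z − ∂B₃/∂x = -20*y + 1
(∇×B)₃ = ∂B₂/∂x − ∂B₁/∂y = 20*z - 2
∇×B = (-2*y + 2*z - 1, -20*y + 1, 20*z - 2)
At (-1, -2, 2): (7, 41, 38).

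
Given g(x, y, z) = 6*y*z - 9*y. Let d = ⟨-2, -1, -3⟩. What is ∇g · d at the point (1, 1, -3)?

9

∂g/∂x = 0
∂g/∂y = 6*z - 9
∂g/∂z = 6*y
∇g at (1, 1, -3) = (0, -27, 6)
∇g · d = (0)(-2) + (-27)(-1) + (6)(-3) = 9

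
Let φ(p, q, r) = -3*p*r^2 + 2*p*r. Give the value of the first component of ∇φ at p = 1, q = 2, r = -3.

-33

(∇φ)_1 = ∂φ/∂p = -3*r^2 + 2*r
At (1, 2, -3): -33.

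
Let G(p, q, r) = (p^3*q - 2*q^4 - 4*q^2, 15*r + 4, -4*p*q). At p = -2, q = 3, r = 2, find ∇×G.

(∇×G)₁ = ∂G₃/∂q − ∂G₂/∂r = -4*p - 15
(∇×G)₂ = ∂G₁/∂r − ∂G₃/∂p = 4*q
(∇×G)₃ = ∂G₂/∂p − ∂G₁/∂q = -p^3 + 8*q^3 + 8*q
∇×G = (-4*p - 15, 4*q, -p^3 + 8*q^3 + 8*q)
At (-2, 3, 2): (-7, 12, 248).

(-7, 12, 248)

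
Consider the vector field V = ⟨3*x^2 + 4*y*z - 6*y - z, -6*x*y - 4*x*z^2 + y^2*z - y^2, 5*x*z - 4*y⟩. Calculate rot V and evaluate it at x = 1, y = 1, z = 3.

(∇×V)₁ = ∂V₃/∂y − ∂V₂/∂z = 8*x*z - y^2 - 4
(∇×V)₂ = ∂V₁/∂z − ∂V₃/∂x = 4*y - 5*z - 1
(∇×V)₃ = ∂V₂/∂x − ∂V₁/∂y = -6*y - 4*z^2 - 4*z + 6
∇×V = (8*x*z - y^2 - 4, 4*y - 5*z - 1, -6*y - 4*z^2 - 4*z + 6)
At (1, 1, 3): (19, -12, -48).

(19, -12, -48)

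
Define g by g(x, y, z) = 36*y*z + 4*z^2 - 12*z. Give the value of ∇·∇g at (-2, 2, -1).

∂²g/∂x² = 0
∂²g/∂y² = 0
∂²g/∂z² = 8
∇²g = 8
At (-2, 2, -1): 8.

8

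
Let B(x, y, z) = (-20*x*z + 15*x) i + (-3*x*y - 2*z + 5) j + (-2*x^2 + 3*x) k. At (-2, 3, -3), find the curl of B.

(2, 29, -9)

(∇×B)₁ = ∂B₃/∂y − ∂B₂/∂z = 2
(∇×B)₂ = ∂B₁/∂z − ∂B₃/∂x = -16*x - 3
(∇×B)₃ = ∂B₂/∂x − ∂B₁/∂y = -3*y
∇×B = (2, -16*x - 3, -3*y)
At (-2, 3, -3): (2, 29, -9).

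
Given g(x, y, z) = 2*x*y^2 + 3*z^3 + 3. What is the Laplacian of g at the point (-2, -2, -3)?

-62

∂²g/∂x² = 0
∂²g/∂y² = 4*x
∂²g/∂z² = 18*z
∇²g = 4*x + 18*z
At (-2, -2, -3): -62.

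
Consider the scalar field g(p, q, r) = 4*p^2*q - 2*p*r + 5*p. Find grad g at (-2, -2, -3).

∂g/∂p = 8*p*q - 2*r + 5
∂g/∂q = 4*p^2
∂g/∂r = -2*p
∇g = (8*p*q - 2*r + 5, 4*p^2, -2*p)
At (-2, -2, -3): (43, 16, 4).

(43, 16, 4)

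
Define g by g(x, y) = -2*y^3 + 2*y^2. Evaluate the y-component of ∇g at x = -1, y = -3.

-66

(∇g)_2 = ∂g/∂y = -6*y^2 + 4*y
At (-1, -3): -66.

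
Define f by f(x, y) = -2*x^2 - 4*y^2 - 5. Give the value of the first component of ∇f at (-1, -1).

(∇f)_1 = ∂f/∂x = -4*x
At (-1, -1): 4.

4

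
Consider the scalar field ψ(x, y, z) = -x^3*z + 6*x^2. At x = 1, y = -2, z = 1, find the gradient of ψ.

∂ψ/∂x = -3*x^2*z + 12*x
∂ψ/∂y = 0
∂ψ/∂z = -x^3
∇ψ = (-3*x^2*z + 12*x, 0, -x^3)
At (1, -2, 1): (9, 0, -1).

(9, 0, -1)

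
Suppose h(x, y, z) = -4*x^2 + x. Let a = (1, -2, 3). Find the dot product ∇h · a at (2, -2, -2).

∂h/∂x = -8*x + 1
∂h/∂y = 0
∂h/∂z = 0
∇h at (2, -2, -2) = (-15, 0, 0)
∇h · a = (-15)(1) + (0)(-2) + (0)(3) = -15

-15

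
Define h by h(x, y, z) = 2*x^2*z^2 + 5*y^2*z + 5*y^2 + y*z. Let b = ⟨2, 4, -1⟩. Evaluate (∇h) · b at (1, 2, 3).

370

∂h/∂x = 4*x*z^2
∂h/∂y = 10*y*z + 10*y + z
∂h/∂z = 4*x^2*z + 5*y^2 + y
∇h at (1, 2, 3) = (36, 83, 34)
∇h · b = (36)(2) + (83)(4) + (34)(-1) = 370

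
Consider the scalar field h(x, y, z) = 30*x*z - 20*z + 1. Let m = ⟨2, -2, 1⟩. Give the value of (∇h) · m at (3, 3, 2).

190

∂h/∂x = 30*z
∂h/∂y = 0
∂h/∂z = 30*x - 20
∇h at (3, 3, 2) = (60, 0, 70)
∇h · m = (60)(2) + (0)(-2) + (70)(1) = 190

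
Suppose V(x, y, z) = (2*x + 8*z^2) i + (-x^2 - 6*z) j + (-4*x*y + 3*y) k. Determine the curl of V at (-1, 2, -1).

(∇×V)₁ = ∂V₃/∂y − ∂V₂/∂z = -4*x + 9
(∇×V)₂ = ∂V₁/∂z − ∂V₃/∂x = 4*y + 16*z
(∇×V)₃ = ∂V₂/∂x − ∂V₁/∂y = -2*x
∇×V = (-4*x + 9, 4*y + 16*z, -2*x)
At (-1, 2, -1): (13, -8, 2).

(13, -8, 2)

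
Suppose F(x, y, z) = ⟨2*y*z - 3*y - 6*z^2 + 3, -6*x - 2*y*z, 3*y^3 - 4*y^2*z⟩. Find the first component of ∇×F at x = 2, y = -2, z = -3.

-16

(∇×F)_1 = ∂F₃/∂y − ∂F₂/∂z
= 9*y^2 - 8*y*z − (-2*y)
= 9*y^2 - 8*y*z + 2*y
At (2, -2, -3): -16.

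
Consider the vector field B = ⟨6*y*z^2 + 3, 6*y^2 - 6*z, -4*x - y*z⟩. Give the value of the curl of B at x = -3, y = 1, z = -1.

(∇×B)₁ = ∂B₃/∂y − ∂B₂/∂z = -z + 6
(∇×B)₂ = ∂B₁/∂z − ∂B₃/∂x = 12*y*z + 4
(∇×B)₃ = ∂B₂/∂x − ∂B₁/∂y = -6*z^2
∇×B = (-z + 6, 12*y*z + 4, -6*z^2)
At (-3, 1, -1): (7, -8, -6).

(7, -8, -6)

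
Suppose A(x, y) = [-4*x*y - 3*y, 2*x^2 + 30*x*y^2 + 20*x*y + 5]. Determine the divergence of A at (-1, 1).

-84

∂A₁/∂x = -4*y
∂A₂/∂y = 60*x*y + 20*x
∇·A = 60*x*y + 20*x - 4*y
At (-1, 1): -84.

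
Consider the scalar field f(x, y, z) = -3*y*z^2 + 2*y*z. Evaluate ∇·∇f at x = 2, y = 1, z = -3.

∂²f/∂x² = 0
∂²f/∂y² = 0
∂²f/∂z² = -6*y
∇²f = -6*y
At (2, 1, -3): -6.

-6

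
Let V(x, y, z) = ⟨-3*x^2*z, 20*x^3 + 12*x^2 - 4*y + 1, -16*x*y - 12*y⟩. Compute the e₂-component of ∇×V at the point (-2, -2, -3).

(∇×V)_2 = ∂V₁/∂z − ∂V₃/∂x
= -3*x^2 − (-16*y)
= -3*x^2 + 16*y
At (-2, -2, -3): -44.

-44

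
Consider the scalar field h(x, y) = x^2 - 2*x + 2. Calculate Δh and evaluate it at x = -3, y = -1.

∂²h/∂x² = 2
∂²h/∂y² = 0
∇²h = 2
At (-3, -1): 2.

2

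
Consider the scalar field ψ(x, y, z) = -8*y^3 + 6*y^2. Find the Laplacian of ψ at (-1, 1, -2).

∂²ψ/∂x² = 0
∂²ψ/∂y² = 12*(-4*y + 1)
∂²ψ/∂z² = 0
∇²ψ = -48*y + 12
At (-1, 1, -2): -36.

-36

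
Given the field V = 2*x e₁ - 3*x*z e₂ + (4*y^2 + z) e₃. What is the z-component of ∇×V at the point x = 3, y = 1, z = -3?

9

(∇×V)_3 = ∂V₂/∂x − ∂V₁/∂y
= -3*z − (0)
= -3*z
At (3, 1, -3): 9.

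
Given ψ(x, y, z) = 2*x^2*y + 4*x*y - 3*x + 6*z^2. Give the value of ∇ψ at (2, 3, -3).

(33, 16, -36)

∂ψ/∂x = 4*x*y + 4*y - 3
∂ψ/∂y = 2*x^2 + 4*x
∂ψ/∂z = 12*z
∇ψ = (4*x*y + 4*y - 3, 2*x^2 + 4*x, 12*z)
At (2, 3, -3): (33, 16, -36).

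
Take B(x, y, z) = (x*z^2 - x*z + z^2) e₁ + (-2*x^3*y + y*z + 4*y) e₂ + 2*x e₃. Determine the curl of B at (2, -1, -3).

(1, -22, 24)

(∇×B)₁ = ∂B₃/∂y − ∂B₂/∂z = -y
(∇×B)₂ = ∂B₁/∂z − ∂B₃/∂x = 2*x*z - x + 2*z - 2
(∇×B)₃ = ∂B₂/∂x − ∂B₁/∂y = -6*x^2*y
∇×B = (-y, 2*x*z - x + 2*z - 2, -6*x^2*y)
At (2, -1, -3): (1, -22, 24).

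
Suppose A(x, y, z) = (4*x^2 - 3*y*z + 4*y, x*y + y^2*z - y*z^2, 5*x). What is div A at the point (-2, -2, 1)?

∂A₁/∂x = 8*x
∂A₂/∂y = x + 2*y*z - z^2
∂A₃/∂z = 0
∇·A = 9*x + 2*y*z - z^2
At (-2, -2, 1): -23.

-23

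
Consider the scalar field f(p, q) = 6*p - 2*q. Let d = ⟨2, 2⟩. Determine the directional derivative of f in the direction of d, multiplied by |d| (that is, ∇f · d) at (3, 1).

8

∂f/∂p = 6
∂f/∂q = -2
∇f at (3, 1) = (6, -2)
∇f · d = (6)(2) + (-2)(2) = 8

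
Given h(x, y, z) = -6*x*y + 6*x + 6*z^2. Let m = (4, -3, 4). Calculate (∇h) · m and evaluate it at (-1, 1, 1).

30

∂h/∂x = -6*y + 6
∂h/∂y = -6*x
∂h/∂z = 12*z
∇h at (-1, 1, 1) = (0, 6, 12)
∇h · m = (0)(4) + (6)(-3) + (12)(4) = 30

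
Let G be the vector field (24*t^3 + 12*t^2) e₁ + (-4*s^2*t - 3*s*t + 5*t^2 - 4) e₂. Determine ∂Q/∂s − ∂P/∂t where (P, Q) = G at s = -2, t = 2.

∂G₂/∂s = -8*s*t - 3*t
∂G₁/∂t = 72*t^2 + 24*t
Scalar curl = -8*s*t - 72*t^2 - 27*t
At (-2, 2): -310.

-310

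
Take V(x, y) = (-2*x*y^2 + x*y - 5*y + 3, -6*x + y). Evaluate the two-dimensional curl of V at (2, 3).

∂V₂/∂x = -6
∂V₁/∂y = -4*x*y + x - 5
Scalar curl = 4*x*y - x - 1
At (2, 3): 21.

21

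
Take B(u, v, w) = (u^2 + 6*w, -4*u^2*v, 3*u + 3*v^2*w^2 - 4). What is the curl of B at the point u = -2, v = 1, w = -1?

(6, 3, 16)

(∇×B)₁ = ∂B₃/∂v − ∂B₂/∂w = 6*v*w^2
(∇×B)₂ = ∂B₁/∂w − ∂B₃/∂u = 3
(∇×B)₃ = ∂B₂/∂u − ∂B₁/∂v = -8*u*v
∇×B = (6*v*w^2, 3, -8*u*v)
At (-2, 1, -1): (6, 3, 16).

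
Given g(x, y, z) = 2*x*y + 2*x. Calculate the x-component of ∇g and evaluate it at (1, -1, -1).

0

(∇g)_1 = ∂g/∂x = 2*y + 2
At (1, -1, -1): 0.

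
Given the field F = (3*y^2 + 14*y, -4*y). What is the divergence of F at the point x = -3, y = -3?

∂F₁/∂x = 0
∂F₂/∂y = -4
∇·F = -4
At (-3, -3): -4.

-4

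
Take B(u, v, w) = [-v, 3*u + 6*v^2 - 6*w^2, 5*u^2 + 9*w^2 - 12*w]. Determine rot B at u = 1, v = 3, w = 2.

(24, -10, 4)

(∇×B)₁ = ∂B₃/∂v − ∂B₂/∂w = 12*w
(∇×B)₂ = ∂B₁/∂w − ∂B₃/∂u = -10*u
(∇×B)₃ = ∂B₂/∂u − ∂B₁/∂v = 4
∇×B = (12*w, -10*u, 4)
At (1, 3, 2): (24, -10, 4).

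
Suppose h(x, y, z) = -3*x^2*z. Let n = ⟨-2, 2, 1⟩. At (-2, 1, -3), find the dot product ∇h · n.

∂h/∂x = -6*x*z
∂h/∂y = 0
∂h/∂z = -3*x^2
∇h at (-2, 1, -3) = (-36, 0, -12)
∇h · n = (-36)(-2) + (0)(2) + (-12)(1) = 60

60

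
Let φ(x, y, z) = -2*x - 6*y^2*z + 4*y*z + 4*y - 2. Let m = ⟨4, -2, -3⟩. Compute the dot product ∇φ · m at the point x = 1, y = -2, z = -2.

∂φ/∂x = -2
∂φ/∂y = -12*y*z + 4*z + 4
∂φ/∂z = -6*y^2 + 4*y
∇φ at (1, -2, -2) = (-2, -52, -32)
∇φ · m = (-2)(4) + (-52)(-2) + (-32)(-3) = 192

192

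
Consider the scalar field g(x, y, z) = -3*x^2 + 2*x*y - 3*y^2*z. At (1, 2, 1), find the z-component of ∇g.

(∇g)_3 = ∂g/∂z = -3*y^2
At (1, 2, 1): -12.

-12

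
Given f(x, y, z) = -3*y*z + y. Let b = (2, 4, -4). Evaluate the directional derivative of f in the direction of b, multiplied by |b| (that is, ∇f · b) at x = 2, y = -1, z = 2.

-32

∂f/∂x = 0
∂f/∂y = -3*z + 1
∂f/∂z = -3*y
∇f at (2, -1, 2) = (0, -5, 3)
∇f · b = (0)(2) + (-5)(4) + (3)(-4) = -32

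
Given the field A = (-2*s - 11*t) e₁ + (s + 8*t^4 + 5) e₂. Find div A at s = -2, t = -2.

-258

∂A₁/∂s = -2
∂A₂/∂t = 32*t^3
∇·A = 32*t^3 - 2
At (-2, -2): -258.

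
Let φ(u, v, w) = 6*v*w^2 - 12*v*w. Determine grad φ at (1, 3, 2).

∂φ/∂u = 0
∂φ/∂v = 6*w^2 - 12*w
∂φ/∂w = 12*v*w - 12*v
∇φ = (0, 6*w^2 - 12*w, 12*v*w - 12*v)
At (1, 3, 2): (0, 0, 36).

(0, 0, 36)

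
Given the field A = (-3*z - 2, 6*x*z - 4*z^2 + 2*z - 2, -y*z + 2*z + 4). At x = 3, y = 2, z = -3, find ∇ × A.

(∇×A)₁ = ∂A₃/∂y − ∂A₂/∂z = -6*x + 7*z - 2
(∇×A)₂ = ∂A₁/∂z − ∂A₃/∂x = -3
(∇×A)₃ = ∂A₂/∂x − ∂A₁/∂y = 6*z
∇×A = (-6*x + 7*z - 2, -3, 6*z)
At (3, 2, -3): (-41, -3, -18).

(-41, -3, -18)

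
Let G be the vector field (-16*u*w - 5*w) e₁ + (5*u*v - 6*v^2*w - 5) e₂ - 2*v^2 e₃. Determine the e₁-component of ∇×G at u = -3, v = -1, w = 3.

(∇×G)_1 = ∂G₃/∂v − ∂G₂/∂w
= -4*v − (-6*v^2)
= 6*v^2 - 4*v
At (-3, -1, 3): 10.

10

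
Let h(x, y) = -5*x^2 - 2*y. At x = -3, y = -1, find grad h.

∂h/∂x = -10*x
∂h/∂y = -2
∇h = (-10*x, -2)
At (-3, -1): (30, -2).

(30, -2)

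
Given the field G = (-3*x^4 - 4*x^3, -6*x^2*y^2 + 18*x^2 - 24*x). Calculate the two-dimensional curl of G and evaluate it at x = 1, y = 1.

0

∂G₂/∂x = -12*x*y^2 + 36*x - 24
∂G₁/∂y = 0
Scalar curl = -12*x*y^2 + 36*x - 24
At (1, 1): 0.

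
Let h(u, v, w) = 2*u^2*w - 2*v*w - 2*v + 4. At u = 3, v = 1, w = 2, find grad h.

∂h/∂u = 4*u*w
∂h/∂v = -2*w - 2
∂h/∂w = 2*u^2 - 2*v
∇h = (4*u*w, -2*w - 2, 2*u^2 - 2*v)
At (3, 1, 2): (24, -6, 16).

(24, -6, 16)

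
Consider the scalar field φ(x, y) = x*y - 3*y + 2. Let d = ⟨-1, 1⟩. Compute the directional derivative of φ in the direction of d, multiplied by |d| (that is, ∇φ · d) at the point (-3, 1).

∂φ/∂x = y
∂φ/∂y = x - 3
∇φ at (-3, 1) = (1, -6)
∇φ · d = (1)(-1) + (-6)(1) = -7

-7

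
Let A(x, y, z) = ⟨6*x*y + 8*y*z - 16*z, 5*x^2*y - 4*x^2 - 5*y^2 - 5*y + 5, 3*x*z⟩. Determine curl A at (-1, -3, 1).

(0, -43, 36)

(∇×A)₁ = ∂A₃/∂y − ∂A₂/∂z = 0
(∇×A)₂ = ∂A₁/∂z − ∂A₃/∂x = 8*y - 3*z - 16
(∇×A)₃ = ∂A₂/∂x − ∂A₁/∂y = 10*x*y - 14*x - 8*z
∇×A = (0, 8*y - 3*z - 16, 10*x*y - 14*x - 8*z)
At (-1, -3, 1): (0, -43, 36).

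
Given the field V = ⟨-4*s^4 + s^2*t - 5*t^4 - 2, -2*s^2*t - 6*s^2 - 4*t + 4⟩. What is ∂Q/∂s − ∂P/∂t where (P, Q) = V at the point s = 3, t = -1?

-53

∂V₂/∂s = -4*s*t - 12*s
∂V₁/∂t = s^2 - 20*t^3
Scalar curl = -s^2 - 4*s*t - 12*s + 20*t^3
At (3, -1): -53.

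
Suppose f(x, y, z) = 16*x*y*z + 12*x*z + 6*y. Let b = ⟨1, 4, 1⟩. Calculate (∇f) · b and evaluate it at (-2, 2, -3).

188

∂f/∂x = 16*y*z + 12*z
∂f/∂y = 16*x*z + 6
∂f/∂z = 16*x*y + 12*x
∇f at (-2, 2, -3) = (-132, 102, -88)
∇f · b = (-132)(1) + (102)(4) + (-88)(1) = 188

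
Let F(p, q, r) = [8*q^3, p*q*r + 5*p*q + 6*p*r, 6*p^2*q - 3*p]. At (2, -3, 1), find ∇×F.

(∇×F)₁ = ∂F₃/∂q − ∂F₂/∂r = 6*p^2 - p*q - 6*p
(∇×F)₂ = ∂F₁/∂r − ∂F₃/∂p = -12*p*q + 3
(∇×F)₃ = ∂F₂/∂p − ∂F₁/∂q = -24*q^2 + q*r + 5*q + 6*r
∇×F = (6*p^2 - p*q - 6*p, -12*p*q + 3, -24*q^2 + q*r + 5*q + 6*r)
At (2, -3, 1): (18, 75, -228).

(18, 75, -228)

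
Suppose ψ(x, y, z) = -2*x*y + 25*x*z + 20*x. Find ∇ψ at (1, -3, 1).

∂ψ/∂x = -2*y + 25*z + 20
∂ψ/∂y = -2*x
∂ψ/∂z = 25*x
∇ψ = (-2*y + 25*z + 20, -2*x, 25*x)
At (1, -3, 1): (51, -2, 25).

(51, -2, 25)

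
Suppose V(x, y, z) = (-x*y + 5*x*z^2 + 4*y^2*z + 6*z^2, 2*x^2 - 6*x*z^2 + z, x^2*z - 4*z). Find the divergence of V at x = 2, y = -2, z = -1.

7

∂V₁/∂x = -y + 5*z^2
∂V₂/∂y = 0
∂V₃/∂z = x^2 - 4
∇·V = x^2 - y + 5*z^2 - 4
At (2, -2, -1): 7.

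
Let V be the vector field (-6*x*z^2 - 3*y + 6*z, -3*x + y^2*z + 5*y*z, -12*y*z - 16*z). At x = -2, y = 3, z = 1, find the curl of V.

(∇×V)₁ = ∂V₃/∂y − ∂V₂/∂z = -y^2 - 5*y - 12*z
(∇×V)₂ = ∂V₁/∂z − ∂V₃/∂x = -12*x*z + 6
(∇×V)₃ = ∂V₂/∂x − ∂V₁/∂y = 0
∇×V = (-y^2 - 5*y - 12*z, -12*x*z + 6, 0)
At (-2, 3, 1): (-36, 30, 0).

(-36, 30, 0)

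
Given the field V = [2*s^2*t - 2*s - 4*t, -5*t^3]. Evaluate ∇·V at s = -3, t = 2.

∂V₁/∂s = 4*s*t - 2
∂V₂/∂t = -15*t^2
∇·V = 4*s*t - 15*t^2 - 2
At (-3, 2): -86.

-86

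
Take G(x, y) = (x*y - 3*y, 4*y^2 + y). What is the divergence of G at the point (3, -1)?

-8

∂G₁/∂x = y
∂G₂/∂y = 8*y + 1
∇·G = 9*y + 1
At (3, -1): -8.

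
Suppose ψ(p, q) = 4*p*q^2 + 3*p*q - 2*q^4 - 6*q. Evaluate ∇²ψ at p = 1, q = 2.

-88

∂²ψ/∂p² = 0
∂²ψ/∂q² = 8*(p - 3*q^2)
∇²ψ = 8*p - 24*q^2
At (1, 2): -88.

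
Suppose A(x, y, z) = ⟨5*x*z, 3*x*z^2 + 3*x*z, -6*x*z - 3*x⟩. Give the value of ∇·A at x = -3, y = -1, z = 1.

23

∂A₁/∂x = 5*z
∂A₂/∂y = 0
∂A₃/∂z = -6*x
∇·A = -6*x + 5*z
At (-3, -1, 1): 23.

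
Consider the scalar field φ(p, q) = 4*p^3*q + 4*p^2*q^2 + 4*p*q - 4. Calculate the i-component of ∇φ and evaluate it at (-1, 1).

(∇φ)_1 = ∂φ/∂p = 12*p^2*q + 8*p*q^2 + 4*q
At (-1, 1): 8.

8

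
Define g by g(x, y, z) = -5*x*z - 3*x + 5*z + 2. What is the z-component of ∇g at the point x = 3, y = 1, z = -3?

-10

(∇g)_3 = ∂g/∂z = -5*x + 5
At (3, 1, -3): -10.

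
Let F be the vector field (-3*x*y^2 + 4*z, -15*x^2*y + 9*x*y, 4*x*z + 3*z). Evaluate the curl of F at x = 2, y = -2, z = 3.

(0, -8, 78)

(∇×F)₁ = ∂F₃/∂y − ∂F₂/∂z = 0
(∇×F)₂ = ∂F₁/∂z − ∂F₃/∂x = -4*z + 4
(∇×F)₃ = ∂F₂/∂x − ∂F₁/∂y = -24*x*y + 9*y
∇×F = (0, -4*z + 4, -24*x*y + 9*y)
At (2, -2, 3): (0, -8, 78).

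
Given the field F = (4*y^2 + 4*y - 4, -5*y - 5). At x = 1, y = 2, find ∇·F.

∂F₁/∂x = 0
∂F₂/∂y = -5
∇·F = -5
At (1, 2): -5.

-5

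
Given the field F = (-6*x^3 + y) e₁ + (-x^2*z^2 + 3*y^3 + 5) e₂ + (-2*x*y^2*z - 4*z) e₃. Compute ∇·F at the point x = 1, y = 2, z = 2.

∂F₁/∂x = -18*x^2
∂F₂/∂y = 9*y^2
∂F₃/∂z = -2*x*y^2 - 4
∇·F = -18*x^2 - 2*x*y^2 + 9*y^2 - 4
At (1, 2, 2): 6.

6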